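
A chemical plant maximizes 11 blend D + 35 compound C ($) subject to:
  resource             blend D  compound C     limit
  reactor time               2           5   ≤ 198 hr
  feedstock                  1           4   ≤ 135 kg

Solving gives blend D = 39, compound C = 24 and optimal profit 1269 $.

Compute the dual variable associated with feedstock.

At the optimum: reactor time uses 198 of 198 (binding); feedstock uses 135 of 135 (binding).
From A_Bᵀ y = c: 2·y_reactor time + 1·y_feedstock = 11; 5·y_reactor time + 4·y_feedstock = 35.
Solving: y_reactor time = 3, y_feedstock = 5.
Shadow price of feedstock = 5.

5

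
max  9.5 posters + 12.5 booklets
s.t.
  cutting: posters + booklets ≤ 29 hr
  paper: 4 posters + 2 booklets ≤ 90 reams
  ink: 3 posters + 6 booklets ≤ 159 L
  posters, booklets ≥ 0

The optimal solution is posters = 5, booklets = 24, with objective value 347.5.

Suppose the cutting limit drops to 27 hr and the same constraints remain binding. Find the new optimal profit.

334.5

Binding: cutting and ink. Non-binding: paper (22 unused).
Slack constraints have shadow price 0 (complementary slackness).
Dual feasibility on the basic columns requires 1·y_cutting + 3·y_ink = 9.5, 1·y_cutting + 6·y_ink = 12.5.
Solving: y_cutting = 6.5, y_ink = 1.
Δz = y_cutting·Δb = 6.5 × (-2) = -13, so new z* = 347.5 − 13 = 334.5.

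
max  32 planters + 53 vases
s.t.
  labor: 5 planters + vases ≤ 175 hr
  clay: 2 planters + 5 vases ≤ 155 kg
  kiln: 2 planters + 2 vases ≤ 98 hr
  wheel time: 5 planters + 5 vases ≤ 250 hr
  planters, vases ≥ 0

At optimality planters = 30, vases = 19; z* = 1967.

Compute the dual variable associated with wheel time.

0

Binding: clay and kiln. Non-binding: labor (6 unused), wheel time (5 unused).
By complementary slackness, y = 0 for the non-binding constraints.
From A_Bᵀ y = c: 2·y_clay + 2·y_kiln = 32; 5·y_clay + 2·y_kiln = 53.
This yields shadow prices y_clay = 7, y_kiln = 9.
Shadow price of wheel time = 0.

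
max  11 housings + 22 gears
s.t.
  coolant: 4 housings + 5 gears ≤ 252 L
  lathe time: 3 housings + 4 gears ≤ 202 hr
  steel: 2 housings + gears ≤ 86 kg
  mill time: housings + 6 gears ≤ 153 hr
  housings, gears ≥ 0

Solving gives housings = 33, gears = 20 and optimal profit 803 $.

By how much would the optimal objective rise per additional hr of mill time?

3

Check each constraint at x*: coolant 232/252 (slack 20); lathe time 179/202 (slack 23); steel 86/86 (tight); mill time 153/153 (tight).
Since coolant, lathe time are not tight, their duals are 0.
From A_Bᵀ y = c: 2·y_steel + 1·y_mill time = 11; 1·y_steel + 6·y_mill time = 22.
→ y_steel = 4 and y_mill time = 3.
Shadow price of mill time = 3.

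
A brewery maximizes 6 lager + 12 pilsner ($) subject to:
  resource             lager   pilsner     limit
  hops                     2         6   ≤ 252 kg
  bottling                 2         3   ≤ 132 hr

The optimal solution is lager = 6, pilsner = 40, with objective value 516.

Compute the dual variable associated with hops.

1

At the optimum: hops uses 252 of 252 (binding); bottling uses 132 of 132 (binding).
Dual feasibility on the basic columns requires 2·y_hops + 2·y_bottling = 6, 6·y_hops + 3·y_bottling = 12.
Solving: y_hops = 1, y_bottling = 2.
Shadow price of hops = 1.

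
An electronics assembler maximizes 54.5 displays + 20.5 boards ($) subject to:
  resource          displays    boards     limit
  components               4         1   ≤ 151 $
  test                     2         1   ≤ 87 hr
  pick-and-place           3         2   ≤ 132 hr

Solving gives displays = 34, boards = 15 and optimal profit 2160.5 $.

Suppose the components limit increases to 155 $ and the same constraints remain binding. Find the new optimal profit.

Binding: components and pick-and-place. Non-binding: test (4 unused).
Since test is not tight, its dual is 0.
From A_Bᵀ y = c: 4·y_components + 3·y_pick-and-place = 54.5; 1·y_components + 2·y_pick-and-place = 20.5.
→ y_components = 9.5 and y_pick-and-place = 5.5.
Δz = y_components·Δb = 9.5 × (4) = 38, so new z* = 2160.5 + 38 = 2198.5.

2198.5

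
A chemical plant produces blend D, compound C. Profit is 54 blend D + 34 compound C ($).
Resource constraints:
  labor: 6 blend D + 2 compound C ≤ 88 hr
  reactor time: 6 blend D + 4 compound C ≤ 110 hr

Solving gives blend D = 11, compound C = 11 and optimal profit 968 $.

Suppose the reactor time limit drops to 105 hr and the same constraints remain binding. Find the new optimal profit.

928

At the optimum: labor uses 88 of 88 (binding); reactor time uses 110 of 110 (binding).
From A_Bᵀ y = c: 6·y_labor + 6·y_reactor time = 54; 2·y_labor + 4·y_reactor time = 34.
Solving: y_labor = 1, y_reactor time = 8.
Δz = y_reactor time·Δb = 8 × (-5) = -40, so new z* = 968 − 40 = 928.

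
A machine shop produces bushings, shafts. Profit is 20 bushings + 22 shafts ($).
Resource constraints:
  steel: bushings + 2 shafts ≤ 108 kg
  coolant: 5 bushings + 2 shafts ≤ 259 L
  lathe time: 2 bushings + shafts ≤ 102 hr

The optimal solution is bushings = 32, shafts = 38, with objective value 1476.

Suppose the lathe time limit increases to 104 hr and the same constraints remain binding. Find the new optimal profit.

Binding: steel and lathe time. Non-binding: coolant (23 unused).
Since coolant is not tight, its dual is 0.
From A_Bᵀ y = c: 1·y_steel + 2·y_lathe time = 20; 2·y_steel + 1·y_lathe time = 22.
This yields shadow prices y_steel = 8, y_lathe time = 6.
Δz = y_lathe time·Δb = 6 × (2) = 12, so new z* = 1476 + 12 = 1488.

1488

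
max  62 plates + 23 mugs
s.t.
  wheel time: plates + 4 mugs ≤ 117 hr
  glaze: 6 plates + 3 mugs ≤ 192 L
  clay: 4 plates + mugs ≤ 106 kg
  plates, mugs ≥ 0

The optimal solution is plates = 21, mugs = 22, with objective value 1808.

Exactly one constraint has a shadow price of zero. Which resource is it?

wheel time: 109/117 (slack 8)
glaze: 192/192 (binding)
clay: 106/106 (binding)
By complementary slackness, a constraint with positive slack has shadow price 0 → wheel time.

wheel time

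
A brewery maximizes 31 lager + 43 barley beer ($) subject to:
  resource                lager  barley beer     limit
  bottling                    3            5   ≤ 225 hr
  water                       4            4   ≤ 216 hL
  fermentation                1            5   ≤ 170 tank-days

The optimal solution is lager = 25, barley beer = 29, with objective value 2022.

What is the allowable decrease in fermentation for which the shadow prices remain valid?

Binding constraints: water, fermentation. The basis is B = [[4,4],[1,5]] with det 16.
Per unit decrease in fermentation, x* moves by d = (0.25, -0.25).
The basis stays optimal until barley beer reaches 0; allowable decrease = 116 tank-days.

116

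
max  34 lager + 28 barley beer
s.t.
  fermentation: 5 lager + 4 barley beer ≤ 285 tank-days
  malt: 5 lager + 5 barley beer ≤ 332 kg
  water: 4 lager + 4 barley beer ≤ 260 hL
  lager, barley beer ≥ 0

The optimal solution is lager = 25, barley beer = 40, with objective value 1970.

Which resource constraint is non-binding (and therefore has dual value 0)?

fermentation: 285/285 (binding)
malt: 325/332 (slack 7)
water: 260/260 (binding)
By complementary slackness, a constraint with positive slack has shadow price 0 → malt.

malt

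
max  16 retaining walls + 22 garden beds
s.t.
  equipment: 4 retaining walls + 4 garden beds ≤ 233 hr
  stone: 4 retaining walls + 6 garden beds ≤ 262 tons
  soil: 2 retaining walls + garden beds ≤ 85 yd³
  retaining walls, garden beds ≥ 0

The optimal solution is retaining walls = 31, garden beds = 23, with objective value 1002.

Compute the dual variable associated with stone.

Binding: stone and soil. Non-binding: equipment (17 unused).
Since equipment is not tight, its dual is 0.
Dual feasibility on the basic columns requires 4·y_stone + 2·y_soil = 16, 6·y_stone + 1·y_soil = 22.
Solving: y_stone = 3.5, y_soil = 1.
Shadow price of stone = 3.5.

3.5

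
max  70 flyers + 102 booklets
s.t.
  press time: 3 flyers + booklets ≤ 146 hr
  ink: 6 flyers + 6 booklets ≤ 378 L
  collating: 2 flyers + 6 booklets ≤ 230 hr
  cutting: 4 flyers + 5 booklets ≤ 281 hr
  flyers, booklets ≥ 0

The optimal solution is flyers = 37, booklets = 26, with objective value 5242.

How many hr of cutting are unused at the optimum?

cutting used = 4·37 + 5·26 = 278; slack = 281 − 278 = 3.

3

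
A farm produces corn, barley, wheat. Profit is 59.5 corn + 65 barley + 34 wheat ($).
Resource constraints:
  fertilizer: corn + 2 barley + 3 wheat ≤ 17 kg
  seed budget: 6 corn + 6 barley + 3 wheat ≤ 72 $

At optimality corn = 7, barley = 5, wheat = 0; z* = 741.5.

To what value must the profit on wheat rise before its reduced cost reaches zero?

Both fertilizer and seed budget are binding at x*.
From A_Bᵀ y = c: 1·y_fertilizer + 6·y_seed budget = 59.5; 2·y_fertilizer + 6·y_seed budget = 65.
→ y_fertilizer = 5.5 and y_seed budget = 9.
wheat enters the basis when its profit ≥ yᵀa₃ = 5.5·3 + 9·3 = 43.5.

43.5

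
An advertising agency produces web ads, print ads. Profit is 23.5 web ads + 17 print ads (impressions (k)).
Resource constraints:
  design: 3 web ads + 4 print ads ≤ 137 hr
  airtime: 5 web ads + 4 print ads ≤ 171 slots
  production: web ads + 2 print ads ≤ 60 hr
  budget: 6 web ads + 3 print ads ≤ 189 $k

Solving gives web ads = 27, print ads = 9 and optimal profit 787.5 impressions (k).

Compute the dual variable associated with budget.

At the optimum: design uses 117 of 137 (slack = 20); airtime uses 171 of 171 (binding); production uses 45 of 60 (slack = 15); budget uses 189 of 189 (binding).
Since design, production are not tight, their duals are 0.
The binding rows give the dual system: 5·y_airtime + 6·y_budget = 23.5 and 4·y_airtime + 3·y_budget = 17.
Solving: y_airtime = 3.5, y_budget = 1.
Shadow price of budget = 1.

1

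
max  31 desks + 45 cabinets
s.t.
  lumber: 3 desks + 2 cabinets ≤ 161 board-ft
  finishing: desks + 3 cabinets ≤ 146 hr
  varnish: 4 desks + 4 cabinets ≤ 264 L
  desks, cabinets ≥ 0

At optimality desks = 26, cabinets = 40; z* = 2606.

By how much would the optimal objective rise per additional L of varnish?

6

Binding: finishing and varnish. Non-binding: lumber (3 unused).
By complementary slackness, y = 0 for the non-binding constraint.
From A_Bᵀ y = c: 1·y_finishing + 4·y_varnish = 31; 3·y_finishing + 4·y_varnish = 45.
This yields shadow prices y_finishing = 7, y_varnish = 6.
Shadow price of varnish = 6.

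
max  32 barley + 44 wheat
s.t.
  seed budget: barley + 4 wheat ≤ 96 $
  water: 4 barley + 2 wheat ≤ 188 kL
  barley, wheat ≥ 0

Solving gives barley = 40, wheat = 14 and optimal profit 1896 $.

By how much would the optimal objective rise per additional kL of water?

At the optimum: seed budget uses 96 of 96 (binding); water uses 188 of 188 (binding).
From A_Bᵀ y = c: 1·y_seed budget + 4·y_water = 32; 4·y_seed budget + 2·y_water = 44.
Solving: y_seed budget = 8, y_water = 6.
Shadow price of water = 6.

6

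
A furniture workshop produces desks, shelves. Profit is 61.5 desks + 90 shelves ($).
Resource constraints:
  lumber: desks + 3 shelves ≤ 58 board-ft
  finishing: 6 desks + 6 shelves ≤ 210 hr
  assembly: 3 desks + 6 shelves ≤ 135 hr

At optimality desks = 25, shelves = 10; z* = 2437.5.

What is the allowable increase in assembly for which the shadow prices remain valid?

Binding constraints: finishing, assembly. The basis is B = [[6,6],[3,6]] with det 18.
Per unit increase in assembly, x* moves by d = (-0.3333, 0.3333).
The basis stays optimal until lumber becomes binding; allowable increase = 4.5 hr.

4.5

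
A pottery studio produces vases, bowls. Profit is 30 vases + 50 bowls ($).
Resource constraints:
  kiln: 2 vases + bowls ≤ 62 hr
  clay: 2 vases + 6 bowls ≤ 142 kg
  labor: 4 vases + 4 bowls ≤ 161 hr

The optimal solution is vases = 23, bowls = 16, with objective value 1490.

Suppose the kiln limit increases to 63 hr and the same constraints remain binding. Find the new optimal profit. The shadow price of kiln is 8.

1498

Δb = 1, so new z* = 1490 + (8)·(1) = 1490 + 8 = 1498.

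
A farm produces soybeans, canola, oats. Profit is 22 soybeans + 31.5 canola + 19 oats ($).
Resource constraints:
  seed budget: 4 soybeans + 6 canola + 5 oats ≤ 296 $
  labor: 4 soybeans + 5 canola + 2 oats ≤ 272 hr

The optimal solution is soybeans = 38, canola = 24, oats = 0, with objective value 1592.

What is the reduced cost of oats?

At the optimum: seed budget uses 296 of 296 (binding); labor uses 272 of 272 (binding).
Dual feasibility on the basic columns requires 4·y_seed budget + 4·y_labor = 22, 6·y_seed budget + 5·y_labor = 31.5.
This yields shadow prices y_seed budget = 4, y_labor = 1.5.
Reduced cost of oats: c₃ − yᵀa₃ = 19 − (4·5 + 1.5·2) = 19 − 23 = -4.

-4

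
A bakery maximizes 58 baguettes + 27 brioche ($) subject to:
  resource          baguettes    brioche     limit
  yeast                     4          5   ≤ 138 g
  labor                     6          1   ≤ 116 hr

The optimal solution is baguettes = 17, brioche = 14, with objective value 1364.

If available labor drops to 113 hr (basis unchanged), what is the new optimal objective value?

Check each constraint at x*: yeast 138/138 (tight); labor 116/116 (tight).
Dual feasibility on the basic columns requires 4·y_yeast + 6·y_labor = 58, 5·y_yeast + 1·y_labor = 27.
→ y_yeast = 4 and y_labor = 7.
Δz = y_labor·Δb = 7 × (-3) = -21, so new z* = 1364 − 21 = 1343.

1343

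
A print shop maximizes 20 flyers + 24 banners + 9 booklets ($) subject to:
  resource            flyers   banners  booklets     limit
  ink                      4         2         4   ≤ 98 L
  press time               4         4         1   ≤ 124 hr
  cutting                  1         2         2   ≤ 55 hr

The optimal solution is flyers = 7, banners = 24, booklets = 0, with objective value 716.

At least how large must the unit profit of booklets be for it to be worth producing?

Check each constraint at x*: ink 76/98 (slack 22); press time 124/124 (tight); cutting 55/55 (tight).
Slack constraints have shadow price 0 (complementary slackness).
Dual feasibility on the basic columns requires 4·y_press time + 1·y_cutting = 20, 4·y_press time + 2·y_cutting = 24.
Solving: y_press time = 4, y_cutting = 4.
booklets enters the basis when its profit ≥ yᵀa₃ = 4·1 + 4·2 = 12.

12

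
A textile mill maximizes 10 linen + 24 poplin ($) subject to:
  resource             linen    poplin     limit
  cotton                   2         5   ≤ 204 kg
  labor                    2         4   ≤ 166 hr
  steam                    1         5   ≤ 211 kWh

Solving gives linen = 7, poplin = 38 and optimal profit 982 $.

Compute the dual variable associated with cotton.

Binding: cotton and labor. Non-binding: steam (14 unused).
Slack constraints have shadow price 0 (complementary slackness).
Dual feasibility on the basic columns requires 2·y_cotton + 2·y_labor = 10, 5·y_cotton + 4·y_labor = 24.
Solving: y_cotton = 4, y_labor = 1.
Shadow price of cotton = 4.

4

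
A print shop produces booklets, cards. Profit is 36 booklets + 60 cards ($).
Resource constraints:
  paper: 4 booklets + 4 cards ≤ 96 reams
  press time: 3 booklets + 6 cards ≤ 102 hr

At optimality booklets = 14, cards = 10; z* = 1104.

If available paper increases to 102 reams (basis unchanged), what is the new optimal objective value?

1122

Both paper and press time are binding at x*.
The binding rows give the dual system: 4·y_paper + 3·y_press time = 36 and 4·y_paper + 6·y_press time = 60.
Solving: y_paper = 3, y_press time = 8.
Δz = y_paper·Δb = 3 × (6) = 18, so new z* = 1104 + 18 = 1122.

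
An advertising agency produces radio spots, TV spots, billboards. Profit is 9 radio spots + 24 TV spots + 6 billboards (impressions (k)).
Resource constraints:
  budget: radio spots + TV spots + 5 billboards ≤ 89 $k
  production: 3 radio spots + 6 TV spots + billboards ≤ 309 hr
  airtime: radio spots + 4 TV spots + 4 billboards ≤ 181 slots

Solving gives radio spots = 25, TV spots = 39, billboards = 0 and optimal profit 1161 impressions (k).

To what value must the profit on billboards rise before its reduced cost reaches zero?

At the optimum: budget uses 64 of 89 (slack = 25); production uses 309 of 309 (binding); airtime uses 181 of 181 (binding).
By complementary slackness, y = 0 for the non-binding constraint.
From A_Bᵀ y = c: 3·y_production + 1·y_airtime = 9; 6·y_production + 4·y_airtime = 24.
This yields shadow prices y_production = 2, y_airtime = 3.
billboards enters the basis when its profit ≥ yᵀa₃ = 2·1 + 3·4 = 14.

14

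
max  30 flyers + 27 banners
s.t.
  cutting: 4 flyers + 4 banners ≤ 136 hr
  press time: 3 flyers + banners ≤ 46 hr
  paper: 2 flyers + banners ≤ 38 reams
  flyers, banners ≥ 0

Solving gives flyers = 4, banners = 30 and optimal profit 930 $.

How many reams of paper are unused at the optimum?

0

paper used = 2·4 + 1·30 = 38; slack = 38 − 38 = 0.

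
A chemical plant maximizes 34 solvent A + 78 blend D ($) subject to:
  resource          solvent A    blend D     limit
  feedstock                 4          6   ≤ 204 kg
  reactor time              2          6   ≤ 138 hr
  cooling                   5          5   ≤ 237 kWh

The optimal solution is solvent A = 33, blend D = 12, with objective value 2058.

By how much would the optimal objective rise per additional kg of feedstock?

Binding: feedstock and reactor time. Non-binding: cooling (12 unused).
Slack constraints have shadow price 0 (complementary slackness).
Dual feasibility on the basic columns requires 4·y_feedstock + 2·y_reactor time = 34, 6·y_feedstock + 6·y_reactor time = 78.
Solving: y_feedstock = 4, y_reactor time = 9.
Shadow price of feedstock = 4.

4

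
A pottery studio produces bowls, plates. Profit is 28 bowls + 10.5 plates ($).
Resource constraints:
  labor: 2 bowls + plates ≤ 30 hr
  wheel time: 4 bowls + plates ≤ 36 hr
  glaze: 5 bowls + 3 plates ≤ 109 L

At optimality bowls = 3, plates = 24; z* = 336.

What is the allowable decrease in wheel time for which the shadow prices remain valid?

Binding constraints: labor, wheel time. The basis is B = [[2,1],[4,1]] with det -2.
Per unit decrease in wheel time, x* moves by d = (-0.5, 1).
The basis stays optimal until bowls reaches 0; allowable decrease = 6 hr.

6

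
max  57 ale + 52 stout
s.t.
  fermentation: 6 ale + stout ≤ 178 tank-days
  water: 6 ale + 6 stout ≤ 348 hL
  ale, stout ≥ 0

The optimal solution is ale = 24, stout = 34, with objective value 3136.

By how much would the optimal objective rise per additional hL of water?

Check each constraint at x*: fermentation 178/178 (tight); water 348/348 (tight).
From A_Bᵀ y = c: 6·y_fermentation + 6·y_water = 57; 1·y_fermentation + 6·y_water = 52.
This yields shadow prices y_fermentation = 1, y_water = 8.5.
Shadow price of water = 8.5.

8.5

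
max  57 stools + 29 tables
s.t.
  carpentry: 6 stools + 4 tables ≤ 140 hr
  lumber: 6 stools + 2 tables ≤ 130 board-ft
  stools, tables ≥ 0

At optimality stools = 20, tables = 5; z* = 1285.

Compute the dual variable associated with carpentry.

At the optimum: carpentry uses 140 of 140 (binding); lumber uses 130 of 130 (binding).
The binding rows give the dual system: 6·y_carpentry + 6·y_lumber = 57 and 4·y_carpentry + 2·y_lumber = 29.
→ y_carpentry = 5 and y_lumber = 4.5.
Shadow price of carpentry = 5.

5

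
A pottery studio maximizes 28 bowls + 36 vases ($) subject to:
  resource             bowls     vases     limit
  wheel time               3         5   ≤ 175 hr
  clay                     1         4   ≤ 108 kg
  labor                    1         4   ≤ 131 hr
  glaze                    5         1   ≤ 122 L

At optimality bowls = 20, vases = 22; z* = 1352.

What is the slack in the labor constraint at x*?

23

labor used = 1·20 + 4·22 = 108; slack = 131 − 108 = 23.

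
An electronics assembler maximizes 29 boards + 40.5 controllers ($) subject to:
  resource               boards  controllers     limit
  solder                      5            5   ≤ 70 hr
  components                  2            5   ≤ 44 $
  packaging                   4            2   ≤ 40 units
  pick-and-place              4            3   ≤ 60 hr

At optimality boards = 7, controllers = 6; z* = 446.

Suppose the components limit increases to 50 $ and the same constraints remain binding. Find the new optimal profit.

Binding: components and packaging. Non-binding: solder (5 unused), pick-and-place (14 unused).
By complementary slackness, y = 0 for the non-binding constraints.
From A_Bᵀ y = c: 2·y_components + 4·y_packaging = 29; 5·y_components + 2·y_packaging = 40.5.
→ y_components = 6.5 and y_packaging = 4.
Δz = y_components·Δb = 6.5 × (6) = 39, so new z* = 446 + 39 = 485.

485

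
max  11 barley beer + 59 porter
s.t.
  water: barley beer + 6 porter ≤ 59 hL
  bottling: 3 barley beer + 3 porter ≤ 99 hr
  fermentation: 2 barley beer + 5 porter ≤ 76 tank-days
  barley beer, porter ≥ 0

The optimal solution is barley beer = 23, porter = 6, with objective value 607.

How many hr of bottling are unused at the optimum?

12

bottling used = 3·23 + 3·6 = 87; slack = 99 − 87 = 12.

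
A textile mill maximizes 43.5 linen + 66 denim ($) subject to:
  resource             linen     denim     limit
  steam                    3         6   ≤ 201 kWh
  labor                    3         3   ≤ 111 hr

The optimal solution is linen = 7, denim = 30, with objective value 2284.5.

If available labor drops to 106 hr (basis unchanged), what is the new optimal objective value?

Check each constraint at x*: steam 201/201 (tight); labor 111/111 (tight).
From A_Bᵀ y = c: 3·y_steam + 3·y_labor = 43.5; 6·y_steam + 3·y_labor = 66.
This yields shadow prices y_steam = 7.5, y_labor = 7.
Δz = y_labor·Δb = 7 × (-5) = -35, so new z* = 2284.5 − 35 = 2249.5.

2249.5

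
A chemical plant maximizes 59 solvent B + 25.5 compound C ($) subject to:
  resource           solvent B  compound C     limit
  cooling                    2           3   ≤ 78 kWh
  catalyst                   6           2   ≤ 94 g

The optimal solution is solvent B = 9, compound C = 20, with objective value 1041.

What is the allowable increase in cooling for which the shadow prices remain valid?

63

Binding constraints: cooling, catalyst. The basis is B = [[2,3],[6,2]] with det -14.
Per unit increase in cooling, x* moves by d = (-0.1429, 0.4286).
The basis stays optimal until solvent B reaches 0; allowable increase = 63 kWh.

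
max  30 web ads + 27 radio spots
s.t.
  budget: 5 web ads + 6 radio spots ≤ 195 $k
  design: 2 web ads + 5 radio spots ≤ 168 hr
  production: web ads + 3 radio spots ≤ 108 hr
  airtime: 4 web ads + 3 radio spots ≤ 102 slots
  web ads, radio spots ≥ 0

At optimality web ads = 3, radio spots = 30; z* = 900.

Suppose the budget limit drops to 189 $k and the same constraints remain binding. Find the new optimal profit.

888

Binding: budget and airtime. Non-binding: design (12 unused), production (15 unused).
Since design, production are not tight, their duals are 0.
From A_Bᵀ y = c: 5·y_budget + 4·y_airtime = 30; 6·y_budget + 3·y_airtime = 27.
Solving: y_budget = 2, y_airtime = 5.
Δz = y_budget·Δb = 2 × (-6) = -12, so new z* = 900 − 12 = 888.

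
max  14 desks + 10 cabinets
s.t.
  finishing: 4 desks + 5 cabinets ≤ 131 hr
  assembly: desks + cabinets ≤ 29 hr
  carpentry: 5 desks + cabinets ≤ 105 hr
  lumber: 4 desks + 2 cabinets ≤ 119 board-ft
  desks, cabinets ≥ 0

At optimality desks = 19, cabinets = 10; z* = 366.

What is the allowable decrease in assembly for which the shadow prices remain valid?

8

Binding constraints: assembly, carpentry. The basis is B = [[1,1],[5,1]] with det -4.
Per unit decrease in assembly, x* moves by d = (0.25, -1.25).
The basis stays optimal until cabinets reaches 0; allowable decrease = 8 hr.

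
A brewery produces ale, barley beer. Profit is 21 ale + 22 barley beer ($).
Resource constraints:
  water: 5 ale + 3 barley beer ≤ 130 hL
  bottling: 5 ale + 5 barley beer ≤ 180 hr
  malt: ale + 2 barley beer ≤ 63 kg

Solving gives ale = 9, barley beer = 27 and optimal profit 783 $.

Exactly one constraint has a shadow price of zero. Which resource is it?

water

water: 126/130 (slack 4)
bottling: 180/180 (binding)
malt: 63/63 (binding)
By complementary slackness, a constraint with positive slack has shadow price 0 → water.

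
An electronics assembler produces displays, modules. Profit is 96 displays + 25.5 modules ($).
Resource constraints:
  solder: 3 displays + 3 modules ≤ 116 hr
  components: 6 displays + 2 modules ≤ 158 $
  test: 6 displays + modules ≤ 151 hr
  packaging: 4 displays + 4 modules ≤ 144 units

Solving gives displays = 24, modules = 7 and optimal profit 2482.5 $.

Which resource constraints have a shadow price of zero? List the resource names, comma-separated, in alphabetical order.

solder: 93/116 (slack 23)
components: 158/158 (binding)
test: 151/151 (binding)
packaging: 124/144 (slack 20)
By complementary slackness, a constraint with positive slack has shadow price 0 → packaging, solder.

packaging, solder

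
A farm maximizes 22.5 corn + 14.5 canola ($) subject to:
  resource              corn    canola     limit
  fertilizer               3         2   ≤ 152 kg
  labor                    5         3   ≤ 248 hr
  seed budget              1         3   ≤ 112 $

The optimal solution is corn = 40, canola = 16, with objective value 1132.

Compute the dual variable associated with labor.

1.5

Check each constraint at x*: fertilizer 152/152 (tight); labor 248/248 (tight); seed budget 88/112 (slack 24).
Slack constraints have shadow price 0 (complementary slackness).
Dual feasibility on the basic columns requires 3·y_fertilizer + 5·y_labor = 22.5, 2·y_fertilizer + 3·y_labor = 14.5.
This yields shadow prices y_fertilizer = 5, y_labor = 1.5.
Shadow price of labor = 1.5.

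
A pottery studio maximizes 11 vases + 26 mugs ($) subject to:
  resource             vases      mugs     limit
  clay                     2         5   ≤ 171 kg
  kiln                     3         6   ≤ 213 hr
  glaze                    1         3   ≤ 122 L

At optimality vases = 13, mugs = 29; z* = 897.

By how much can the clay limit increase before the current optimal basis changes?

6.5

Binding constraints: clay, kiln. The basis is B = [[2,5],[3,6]] with det -3.
Per unit increase in clay, x* moves by d = (-2, 1).
The basis stays optimal until vases reaches 0; allowable increase = 6.5 kg.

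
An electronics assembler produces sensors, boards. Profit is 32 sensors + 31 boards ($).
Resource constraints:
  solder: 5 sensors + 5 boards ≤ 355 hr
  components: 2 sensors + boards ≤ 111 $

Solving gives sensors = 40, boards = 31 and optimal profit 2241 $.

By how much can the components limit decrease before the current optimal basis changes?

40

Binding constraints: solder, components. The basis is B = [[5,5],[2,1]] with det -5.
Per unit decrease in components, x* moves by d = (-1, 1).
The basis stays optimal until sensors reaches 0; allowable decrease = 40 $.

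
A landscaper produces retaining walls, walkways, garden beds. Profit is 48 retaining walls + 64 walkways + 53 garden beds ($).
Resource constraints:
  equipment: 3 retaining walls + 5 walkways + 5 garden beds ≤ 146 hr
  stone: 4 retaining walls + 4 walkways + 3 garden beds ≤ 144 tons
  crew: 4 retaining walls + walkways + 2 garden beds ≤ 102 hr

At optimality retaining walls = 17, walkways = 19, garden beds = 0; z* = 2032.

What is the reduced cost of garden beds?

At the optimum: equipment uses 146 of 146 (binding); stone uses 144 of 144 (binding); crew uses 87 of 102 (slack = 15).
Since crew is not tight, its dual is 0.
The binding rows give the dual system: 3·y_equipment + 4·y_stone = 48 and 5·y_equipment + 4·y_stone = 64.
Solving: y_equipment = 8, y_stone = 6.
Reduced cost of garden beds: c₃ − yᵀa₃ = 53 − (8·5 + 6·3) = 53 − 58 = -5.

-5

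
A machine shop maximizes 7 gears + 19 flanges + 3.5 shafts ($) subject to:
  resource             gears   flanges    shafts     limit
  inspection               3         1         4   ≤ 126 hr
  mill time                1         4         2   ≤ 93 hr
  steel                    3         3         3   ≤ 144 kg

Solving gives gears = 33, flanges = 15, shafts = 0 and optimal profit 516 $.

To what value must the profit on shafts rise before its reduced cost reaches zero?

11

Binding: mill time and steel. Non-binding: inspection (12 unused).
Since inspection is not tight, its dual is 0.
Dual feasibility on the basic columns requires 1·y_mill time + 3·y_steel = 7, 4·y_mill time + 3·y_steel = 19.
→ y_mill time = 4 and y_steel = 1.
shafts enters the basis when its profit ≥ yᵀa₃ = 4·2 + 1·3 = 11.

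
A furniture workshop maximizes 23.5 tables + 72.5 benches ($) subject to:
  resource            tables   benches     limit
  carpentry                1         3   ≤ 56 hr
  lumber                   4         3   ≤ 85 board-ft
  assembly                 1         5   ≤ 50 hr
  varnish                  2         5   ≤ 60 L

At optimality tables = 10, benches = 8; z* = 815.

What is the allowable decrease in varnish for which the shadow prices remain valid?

Binding constraints: assembly, varnish. The basis is B = [[1,5],[2,5]] with det -5.
Per unit decrease in varnish, x* moves by d = (-1, 0.2).
The basis stays optimal until tables reaches 0; allowable decrease = 10 L.

10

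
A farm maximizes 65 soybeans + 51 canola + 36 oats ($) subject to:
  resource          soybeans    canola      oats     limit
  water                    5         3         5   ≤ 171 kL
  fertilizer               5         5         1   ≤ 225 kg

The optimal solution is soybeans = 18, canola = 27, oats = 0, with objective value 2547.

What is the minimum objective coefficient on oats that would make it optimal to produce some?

41

Both water and fertilizer are binding at x*.
From A_Bᵀ y = c: 5·y_water + 5·y_fertilizer = 65; 3·y_water + 5·y_fertilizer = 51.
This yields shadow prices y_water = 7, y_fertilizer = 6.
oats enters the basis when its profit ≥ yᵀa₃ = 7·5 + 6·1 = 41.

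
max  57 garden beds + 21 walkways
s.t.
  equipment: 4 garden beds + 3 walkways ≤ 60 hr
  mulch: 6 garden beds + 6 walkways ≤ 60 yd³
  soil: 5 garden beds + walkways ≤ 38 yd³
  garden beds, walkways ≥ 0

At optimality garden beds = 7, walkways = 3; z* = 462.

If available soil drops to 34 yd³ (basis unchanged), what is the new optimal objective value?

Check each constraint at x*: equipment 37/60 (slack 23); mulch 60/60 (tight); soil 38/38 (tight).
By complementary slackness, y = 0 for the non-binding constraint.
The binding rows give the dual system: 6·y_mulch + 5·y_soil = 57 and 6·y_mulch + 1·y_soil = 21.
→ y_mulch = 2 and y_soil = 9.
Δz = y_soil·Δb = 9 × (-4) = -36, so new z* = 462 − 36 = 426.

426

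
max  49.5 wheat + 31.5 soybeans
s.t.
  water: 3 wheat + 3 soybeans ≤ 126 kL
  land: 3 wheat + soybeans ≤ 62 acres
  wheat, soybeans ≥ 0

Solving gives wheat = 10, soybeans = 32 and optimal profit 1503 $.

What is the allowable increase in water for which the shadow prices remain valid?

60

Binding constraints: water, land. The basis is B = [[3,3],[3,1]] with det -6.
Per unit increase in water, x* moves by d = (-0.1667, 0.5).
The basis stays optimal until wheat reaches 0; allowable increase = 60 kL.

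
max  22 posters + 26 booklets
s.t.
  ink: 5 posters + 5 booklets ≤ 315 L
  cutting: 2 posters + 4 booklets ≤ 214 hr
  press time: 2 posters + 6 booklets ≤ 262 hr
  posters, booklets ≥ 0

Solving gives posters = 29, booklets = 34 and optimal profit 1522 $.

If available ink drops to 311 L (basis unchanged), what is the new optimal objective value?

Check each constraint at x*: ink 315/315 (tight); cutting 194/214 (slack 20); press time 262/262 (tight).
By complementary slackness, y = 0 for the non-binding constraint.
Dual feasibility on the basic columns requires 5·y_ink + 2·y_press time = 22, 5·y_ink + 6·y_press time = 26.
→ y_ink = 4 and y_press time = 1.
Δz = y_ink·Δb = 4 × (-4) = -16, so new z* = 1522 − 16 = 1506.

1506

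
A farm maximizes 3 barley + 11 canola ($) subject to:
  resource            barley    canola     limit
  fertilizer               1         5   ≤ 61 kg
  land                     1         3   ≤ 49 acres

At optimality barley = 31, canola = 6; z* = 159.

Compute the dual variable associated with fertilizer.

Check each constraint at x*: fertilizer 61/61 (tight); land 49/49 (tight).
Dual feasibility on the basic columns requires 1·y_fertilizer + 1·y_land = 3, 5·y_fertilizer + 3·y_land = 11.
This yields shadow prices y_fertilizer = 1, y_land = 2.
Shadow price of fertilizer = 1.

1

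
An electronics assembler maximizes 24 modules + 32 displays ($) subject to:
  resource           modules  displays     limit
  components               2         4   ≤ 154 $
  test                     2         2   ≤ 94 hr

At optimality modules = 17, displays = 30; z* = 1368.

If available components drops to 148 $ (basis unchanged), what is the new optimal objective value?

Check each constraint at x*: components 154/154 (tight); test 94/94 (tight).
From A_Bᵀ y = c: 2·y_components + 2·y_test = 24; 4·y_components + 2·y_test = 32.
→ y_components = 4 and y_test = 8.
Δz = y_components·Δb = 4 × (-6) = -24, so new z* = 1368 − 24 = 1344.

1344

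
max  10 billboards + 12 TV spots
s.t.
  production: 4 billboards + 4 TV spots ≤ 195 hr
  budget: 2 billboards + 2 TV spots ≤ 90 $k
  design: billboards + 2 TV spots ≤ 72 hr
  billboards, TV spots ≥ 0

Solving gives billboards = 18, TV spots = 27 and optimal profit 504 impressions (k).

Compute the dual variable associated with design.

2

Check each constraint at x*: production 180/195 (slack 15); budget 90/90 (tight); design 72/72 (tight).
By complementary slackness, y = 0 for the non-binding constraint.
The binding rows give the dual system: 2·y_budget + 1·y_design = 10 and 2·y_budget + 2·y_design = 12.
→ y_budget = 4 and y_design = 2.
Shadow price of design = 2.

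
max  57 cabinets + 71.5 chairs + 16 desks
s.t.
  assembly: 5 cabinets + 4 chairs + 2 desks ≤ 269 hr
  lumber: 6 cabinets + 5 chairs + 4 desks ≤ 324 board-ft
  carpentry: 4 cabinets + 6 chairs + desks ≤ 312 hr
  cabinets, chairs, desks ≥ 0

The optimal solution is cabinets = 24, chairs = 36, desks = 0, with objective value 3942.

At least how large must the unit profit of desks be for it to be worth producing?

Check each constraint at x*: assembly 264/269 (slack 5); lumber 324/324 (tight); carpentry 312/312 (tight).
Slack constraints have shadow price 0 (complementary slackness).
Dual feasibility on the basic columns requires 6·y_lumber + 4·y_carpentry = 57, 5·y_lumber + 6·y_carpentry = 71.5.
This yields shadow prices y_lumber = 3.5, y_carpentry = 9.
desks enters the basis when its profit ≥ yᵀa₃ = 3.5·4 + 9·1 = 23.

23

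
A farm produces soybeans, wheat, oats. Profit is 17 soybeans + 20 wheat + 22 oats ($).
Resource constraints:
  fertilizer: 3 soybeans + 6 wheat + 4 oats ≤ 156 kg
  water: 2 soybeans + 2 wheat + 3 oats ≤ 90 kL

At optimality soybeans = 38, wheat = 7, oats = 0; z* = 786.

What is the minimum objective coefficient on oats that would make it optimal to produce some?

Both fertilizer and water are binding at x*.
The binding rows give the dual system: 3·y_fertilizer + 2·y_water = 17 and 6·y_fertilizer + 2·y_water = 20.
→ y_fertilizer = 1 and y_water = 7.
oats enters the basis when its profit ≥ yᵀa₃ = 1·4 + 7·3 = 25.

25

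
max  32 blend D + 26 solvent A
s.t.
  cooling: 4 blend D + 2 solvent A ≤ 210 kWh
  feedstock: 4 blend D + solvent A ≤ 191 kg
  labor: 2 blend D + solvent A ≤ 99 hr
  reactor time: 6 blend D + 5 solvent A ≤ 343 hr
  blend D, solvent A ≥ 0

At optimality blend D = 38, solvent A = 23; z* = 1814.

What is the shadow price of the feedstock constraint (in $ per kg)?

At the optimum: cooling uses 198 of 210 (slack = 12); feedstock uses 175 of 191 (slack = 16); labor uses 99 of 99 (binding); reactor time uses 343 of 343 (binding).
By complementary slackness, y = 0 for the non-binding constraints.
Dual feasibility on the basic columns requires 2·y_labor + 6·y_reactor time = 32, 1·y_labor + 5·y_reactor time = 26.
This yields shadow prices y_labor = 1, y_reactor time = 5.
Shadow price of feedstock = 0.

0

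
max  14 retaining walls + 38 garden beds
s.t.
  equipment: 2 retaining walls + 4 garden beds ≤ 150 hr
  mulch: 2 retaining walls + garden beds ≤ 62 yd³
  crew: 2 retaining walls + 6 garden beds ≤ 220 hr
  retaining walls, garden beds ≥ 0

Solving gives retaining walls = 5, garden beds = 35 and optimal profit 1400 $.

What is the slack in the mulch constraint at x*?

17

mulch used = 2·5 + 1·35 = 45; slack = 62 − 45 = 17.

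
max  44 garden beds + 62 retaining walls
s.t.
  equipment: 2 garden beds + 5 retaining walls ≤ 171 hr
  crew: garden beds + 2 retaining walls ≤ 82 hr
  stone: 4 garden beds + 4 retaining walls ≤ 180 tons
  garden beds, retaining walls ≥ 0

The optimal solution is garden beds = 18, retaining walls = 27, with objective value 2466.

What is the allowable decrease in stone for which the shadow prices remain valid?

Binding constraints: equipment, stone. The basis is B = [[2,5],[4,4]] with det -12.
Per unit decrease in stone, x* moves by d = (-0.4167, 0.1667).
The basis stays optimal until garden beds reaches 0; allowable decrease = 43.2 tons.

43.2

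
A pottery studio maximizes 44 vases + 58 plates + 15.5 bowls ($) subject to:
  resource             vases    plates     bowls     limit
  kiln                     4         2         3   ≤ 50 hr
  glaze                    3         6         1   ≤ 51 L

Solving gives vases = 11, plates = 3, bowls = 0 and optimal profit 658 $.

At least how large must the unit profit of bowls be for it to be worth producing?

At the optimum: kiln uses 50 of 50 (binding); glaze uses 51 of 51 (binding).
Dual feasibility on the basic columns requires 4·y_kiln + 3·y_glaze = 44, 2·y_kiln + 6·y_glaze = 58.
This yields shadow prices y_kiln = 5, y_glaze = 8.
bowls enters the basis when its profit ≥ yᵀa₃ = 5·3 + 8·1 = 23.

23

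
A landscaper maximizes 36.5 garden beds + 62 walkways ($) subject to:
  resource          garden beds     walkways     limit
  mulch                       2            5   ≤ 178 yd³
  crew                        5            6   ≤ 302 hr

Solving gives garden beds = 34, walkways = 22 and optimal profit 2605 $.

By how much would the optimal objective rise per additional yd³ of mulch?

Check each constraint at x*: mulch 178/178 (tight); crew 302/302 (tight).
From A_Bᵀ y = c: 2·y_mulch + 5·y_crew = 36.5; 5·y_mulch + 6·y_crew = 62.
Solving: y_mulch = 7, y_crew = 4.5.
Shadow price of mulch = 7.

7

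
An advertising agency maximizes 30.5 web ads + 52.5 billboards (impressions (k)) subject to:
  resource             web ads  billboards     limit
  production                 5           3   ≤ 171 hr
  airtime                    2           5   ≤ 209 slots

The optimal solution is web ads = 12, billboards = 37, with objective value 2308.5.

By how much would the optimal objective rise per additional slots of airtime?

At the optimum: production uses 171 of 171 (binding); airtime uses 209 of 209 (binding).
The binding rows give the dual system: 5·y_production + 2·y_airtime = 30.5 and 3·y_production + 5·y_airtime = 52.5.
Solving: y_production = 2.5, y_airtime = 9.
Shadow price of airtime = 9.

9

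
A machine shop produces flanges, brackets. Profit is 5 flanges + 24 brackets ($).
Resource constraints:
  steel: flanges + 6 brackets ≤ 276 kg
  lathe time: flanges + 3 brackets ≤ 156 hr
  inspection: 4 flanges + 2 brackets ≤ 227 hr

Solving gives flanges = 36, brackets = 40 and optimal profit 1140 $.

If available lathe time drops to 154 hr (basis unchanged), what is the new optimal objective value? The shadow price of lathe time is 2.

Δb = -2, so new z* = 1140 + (2)·(-2) = 1140 − 4 = 1136.

1136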